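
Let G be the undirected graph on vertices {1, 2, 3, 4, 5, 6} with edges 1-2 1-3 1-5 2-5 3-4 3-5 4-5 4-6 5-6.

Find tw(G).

A width-2 tree decomposition is:
Bags: B1 = {1, 2, 5}  B2 = {1, 3, 5}  B3 = {3, 4, 5}  B4 = {4, 5, 6}
Tree: B1–B2, B2–B3, B3–B4
Every bag has size at most 3, so the width is 3 − 1 = 2 and tw(G) ≤ 2. For the lower bound, the 3 vertices {1, 2, 5} are pairwise adjacent, and any tree decomposition puts a clique entirely inside one bag — forcing width ≥ 2. Hence tw(G) = 2 exactly.

2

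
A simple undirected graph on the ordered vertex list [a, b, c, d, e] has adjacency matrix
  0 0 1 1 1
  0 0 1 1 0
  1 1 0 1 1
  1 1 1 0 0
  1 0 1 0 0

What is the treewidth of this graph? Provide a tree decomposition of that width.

Treewidth 2.
One such decomposition:
Bags: B1 = {b, c, d}  B2 = {a, c, d}  B3 = {a, c, e}
Tree: B1–B2, B2–B3

The largest bag has 3 vertices, giving width 2; this decomposition certifies tw(G) ≤ 2. For the lower bound, the 3 vertices {a, c, d} are pairwise adjacent, and any tree decomposition puts a clique entirely inside one bag — forcing width ≥ 2. Hence tw(G) = 2 exactly.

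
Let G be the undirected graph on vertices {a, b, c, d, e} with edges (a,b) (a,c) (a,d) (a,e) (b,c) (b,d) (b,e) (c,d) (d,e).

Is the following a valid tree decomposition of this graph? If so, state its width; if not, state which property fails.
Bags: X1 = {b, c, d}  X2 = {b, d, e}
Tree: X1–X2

A tree decomposition must satisfy three properties: every vertex lies in some bag; for every edge, both endpoints lie together in some bag; and for every vertex, the bags containing it form a connected subtree. Here vertex a appears in no bag, so the decomposition is invalid.

No — vertex a appears in no bag.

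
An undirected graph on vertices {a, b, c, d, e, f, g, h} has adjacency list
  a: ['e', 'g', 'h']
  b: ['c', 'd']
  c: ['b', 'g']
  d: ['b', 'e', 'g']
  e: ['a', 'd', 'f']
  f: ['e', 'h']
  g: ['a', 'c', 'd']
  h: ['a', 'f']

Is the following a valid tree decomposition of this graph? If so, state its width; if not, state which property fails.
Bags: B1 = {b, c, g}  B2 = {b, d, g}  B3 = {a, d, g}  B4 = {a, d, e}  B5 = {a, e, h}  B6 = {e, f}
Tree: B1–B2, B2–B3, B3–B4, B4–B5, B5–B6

No — edge (h,f) lies in no bag.

A tree decomposition must satisfy three properties: every vertex lies in some bag; for every edge, both endpoints lie together in some bag; and for every vertex, the bags containing it form a connected subtree. Here edge (h,f) lies in no bag, so the decomposition is invalid.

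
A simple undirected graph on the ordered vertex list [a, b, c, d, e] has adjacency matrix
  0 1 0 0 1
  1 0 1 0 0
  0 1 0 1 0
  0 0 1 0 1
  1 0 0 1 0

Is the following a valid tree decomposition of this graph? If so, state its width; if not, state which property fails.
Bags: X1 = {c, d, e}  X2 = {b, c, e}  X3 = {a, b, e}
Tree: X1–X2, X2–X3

Every vertex of G appears in some bag (union = {a, b, c, d, e}); every edge is covered by a bag; and for each vertex v the set of bags containing v is connected in the bag tree. The decomposition is therefore valid. The largest bag has 3 vertices, so the width is 2.

Yes; width 2.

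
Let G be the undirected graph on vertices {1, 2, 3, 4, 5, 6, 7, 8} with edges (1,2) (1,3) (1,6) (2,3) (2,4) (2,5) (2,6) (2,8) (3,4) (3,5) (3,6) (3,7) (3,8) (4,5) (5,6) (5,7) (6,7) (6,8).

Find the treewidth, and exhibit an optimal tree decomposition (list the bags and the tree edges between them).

Each bag holds 4 vertices, so the decomposition has width 3, which upper-bounds the treewidth. On the other hand G contains the 4-clique {2, 3, 4, 5}. A clique must lie in a single bag of any decomposition, so no decomposition can have width below 3. The upper and lower bounds meet at 3, so that is the treewidth.

Treewidth 3.
One optimal decomposition is:
Bags: B1 = {2, 3, 5, 6}  B2 = {1, 2, 3, 6}  B3 = {3, 5, 6, 7}  B4 = {2, 3, 6, 8}  B5 = {2, 3, 4, 5}
Tree: B1–B2, B1–B3, B1–B4, B1–B5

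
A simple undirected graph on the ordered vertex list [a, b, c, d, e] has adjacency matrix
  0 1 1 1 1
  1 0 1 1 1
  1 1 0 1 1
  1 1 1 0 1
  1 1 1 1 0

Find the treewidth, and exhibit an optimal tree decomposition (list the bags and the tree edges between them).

With just one bag of size 5, the width is 5 − 1 = 4, so tw(G) ≤ 4. For the lower bound, the 5 vertices {a, b, c, d, e} are pairwise adjacent, and any tree decomposition puts a clique entirely inside one bag — forcing width ≥ 4. The upper and lower bounds meet at 4, so that is the treewidth.

Treewidth 4.
One optimal decomposition is:
Bags: B1 = {a, b, c, d, e}
Tree: (single bag)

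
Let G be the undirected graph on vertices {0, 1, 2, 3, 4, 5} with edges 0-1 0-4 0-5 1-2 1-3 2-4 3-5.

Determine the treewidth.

A width-2 tree decomposition is:
Bags: B1 = {0, 3, 5}  B2 = {0, 1, 3}  B3 = {0, 1, 4}  B4 = {1, 2, 4}
Tree: B1–B2, B2–B3, B3–B4
Each bag holds 3 vertices, so the decomposition has width 2, which upper-bounds the treewidth. For the lower bound, G contains the cycle 5–3–1–0–5, so G is not a forest; only forests have treewidth ≤ 1, hence tw(G) ≥ 2. The upper and lower bounds meet at 2, so that is the treewidth.

2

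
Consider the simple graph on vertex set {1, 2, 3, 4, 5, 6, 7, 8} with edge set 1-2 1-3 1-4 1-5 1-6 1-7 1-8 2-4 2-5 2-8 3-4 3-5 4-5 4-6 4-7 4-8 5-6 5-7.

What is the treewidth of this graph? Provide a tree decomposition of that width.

Treewidth 3.
One optimal decomposition is:
Bags: B1 = {1, 2, 4, 5}  B2 = {1, 4, 5, 6}  B3 = {1, 2, 4, 8}  B4 = {1, 3, 4, 5}  B5 = {1, 4, 5, 7}
Tree: B1–B2, B1–B3, B1–B4, B2–B5

The largest bag has 4 vertices, giving width 3; this decomposition certifies tw(G) ≤ 3. Conversely, {1, 2, 4, 8} is a clique of size 4, and the vertices of any clique must share a bag in every tree decomposition; so some bag has ≥ 4 vertices and tw(G) ≥ 3. Therefore the treewidth is 3.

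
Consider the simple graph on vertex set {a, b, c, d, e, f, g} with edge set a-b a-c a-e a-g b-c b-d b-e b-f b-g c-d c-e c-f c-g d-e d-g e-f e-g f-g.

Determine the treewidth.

4

A width-4 tree decomposition is:
Bags: B1 = {a, b, c, e, g}  B2 = {b, c, d, e, g}  B3 = {b, c, e, f, g}
Tree: B1–B2, B2–B3
Every bag has size at most 5, so the width is 5 − 1 = 4 and tw(G) ≤ 4. Conversely, {b, c, d, e, g} is a clique of size 5, and the vertices of any clique must share a bag in every tree decomposition; so some bag has ≥ 5 vertices and tw(G) ≥ 4. Therefore the treewidth is 4.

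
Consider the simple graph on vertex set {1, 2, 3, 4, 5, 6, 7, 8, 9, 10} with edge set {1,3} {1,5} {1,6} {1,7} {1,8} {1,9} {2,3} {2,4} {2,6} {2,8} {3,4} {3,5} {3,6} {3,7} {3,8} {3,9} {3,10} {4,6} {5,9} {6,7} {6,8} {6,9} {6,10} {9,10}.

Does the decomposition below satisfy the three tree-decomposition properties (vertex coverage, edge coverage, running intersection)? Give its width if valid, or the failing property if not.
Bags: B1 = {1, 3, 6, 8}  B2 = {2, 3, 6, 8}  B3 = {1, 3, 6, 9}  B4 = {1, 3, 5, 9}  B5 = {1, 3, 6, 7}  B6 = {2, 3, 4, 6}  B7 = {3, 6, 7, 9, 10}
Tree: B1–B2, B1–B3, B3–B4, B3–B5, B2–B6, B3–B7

No — bags containing vertex 7 are not connected in the tree.

A tree decomposition must satisfy three properties: every vertex lies in some bag; for every edge, both endpoints lie together in some bag; and for every vertex, the bags containing it form a connected subtree. Here bags containing vertex 7 are not connected in the tree, so the decomposition is invalid.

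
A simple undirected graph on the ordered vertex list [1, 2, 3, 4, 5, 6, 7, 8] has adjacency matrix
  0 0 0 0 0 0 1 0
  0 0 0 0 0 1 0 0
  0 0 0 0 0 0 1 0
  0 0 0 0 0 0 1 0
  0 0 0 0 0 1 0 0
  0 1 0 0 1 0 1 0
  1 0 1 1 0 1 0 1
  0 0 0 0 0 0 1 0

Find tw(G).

1

A width-1 tree decomposition is:
Bags: B1 = {4, 7}  B2 = {6, 7}  B3 = {7, 8}  B4 = {1, 7}  B5 = {3, 7}  B6 = {2, 6}  B7 = {5, 6}
Tree: B1–B2, B2–B3, B2–B4, B3–B5, B2–B6, B6–B7
Every bag has size at most 2, so the width is 2 − 1 = 1 and tw(G) ≤ 1. G has an edge, so its treewidth is at least 1. Hence tw(G) = 1 exactly.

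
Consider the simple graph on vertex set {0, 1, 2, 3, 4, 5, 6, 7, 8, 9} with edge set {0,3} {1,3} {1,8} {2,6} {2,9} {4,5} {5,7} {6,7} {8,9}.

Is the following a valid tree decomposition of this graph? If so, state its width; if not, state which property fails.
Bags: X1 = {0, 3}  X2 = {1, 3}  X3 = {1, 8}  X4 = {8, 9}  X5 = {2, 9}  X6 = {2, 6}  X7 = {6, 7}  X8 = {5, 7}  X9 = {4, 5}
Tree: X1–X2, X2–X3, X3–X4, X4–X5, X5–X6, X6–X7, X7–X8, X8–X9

Checking the three conditions: (i) the bags cover all of {0, 1, 2, 3, 4, 5, 6, 7, 8, 9}; (ii) for each edge, some bag contains both endpoints; (iii) the bags containing any fixed vertex form a subtree. All hold, so the decomposition is valid with width 2 − 1 = 1.

Yes; width 1.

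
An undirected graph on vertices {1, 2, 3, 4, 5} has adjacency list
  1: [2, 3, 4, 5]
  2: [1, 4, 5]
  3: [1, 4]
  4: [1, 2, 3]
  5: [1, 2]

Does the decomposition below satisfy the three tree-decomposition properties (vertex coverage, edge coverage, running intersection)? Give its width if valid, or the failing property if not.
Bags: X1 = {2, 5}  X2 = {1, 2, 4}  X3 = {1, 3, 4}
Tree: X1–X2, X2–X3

A tree decomposition must satisfy three properties: every vertex lies in some bag; for every edge, both endpoints lie together in some bag; and for every vertex, the bags containing it form a connected subtree. Here edge (1,5) lies in no bag, so the decomposition is invalid.

No — edge (1,5) lies in no bag.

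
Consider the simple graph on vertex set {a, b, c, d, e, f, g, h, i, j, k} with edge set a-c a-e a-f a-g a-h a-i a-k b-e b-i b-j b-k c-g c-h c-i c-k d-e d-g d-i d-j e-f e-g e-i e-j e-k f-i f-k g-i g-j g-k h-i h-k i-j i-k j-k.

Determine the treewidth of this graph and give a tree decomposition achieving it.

Treewidth 4.
One optimal decomposition is:
Bags: B1 = {b, e, i, j, k}  B2 = {e, g, i, j, k}  B3 = {a, e, g, i, k}  B4 = {a, e, f, i, k}  B5 = {d, e, g, i, j}  B6 = {a, c, g, i, k}  B7 = {a, c, h, i, k}
Tree: B1–B2, B2–B3, B3–B4, B2–B5, B3–B6, B6–B7

Each bag holds 5 vertices, so the decomposition has width 4, which upper-bounds the treewidth. Conversely, {d, e, g, i, j} is a clique of size 5, and the vertices of any clique must share a bag in every tree decomposition; so some bag has ≥ 5 vertices and tw(G) ≥ 4. Combining the bounds, tw(G) = 4.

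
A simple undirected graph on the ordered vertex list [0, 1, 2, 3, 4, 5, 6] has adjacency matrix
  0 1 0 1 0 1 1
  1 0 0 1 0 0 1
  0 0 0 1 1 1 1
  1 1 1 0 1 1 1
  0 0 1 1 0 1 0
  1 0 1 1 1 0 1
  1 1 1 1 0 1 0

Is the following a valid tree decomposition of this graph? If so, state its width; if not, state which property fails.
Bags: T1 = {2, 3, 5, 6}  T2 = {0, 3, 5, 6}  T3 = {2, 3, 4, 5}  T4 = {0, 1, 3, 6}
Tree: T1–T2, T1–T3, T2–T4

Yes; width 3.

Vertex coverage: the bags together contain {0, 1, 2, 3, 4, 5, 6}, the full vertex set. Edge coverage: each edge of G has both endpoints in at least one bag. Running intersection: for every vertex, the bags containing it form a connected subtree. All three properties hold, so this is a valid tree decomposition of width max|bag| − 1 = 3, and hence tw(G) ≤ 3.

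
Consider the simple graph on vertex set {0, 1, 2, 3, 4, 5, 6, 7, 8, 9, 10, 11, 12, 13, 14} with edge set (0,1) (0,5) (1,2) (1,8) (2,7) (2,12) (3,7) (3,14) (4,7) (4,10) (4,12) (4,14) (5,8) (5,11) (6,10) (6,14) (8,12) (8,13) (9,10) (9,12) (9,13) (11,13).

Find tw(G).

3

A width-3 tree decomposition is:
Bags: B1 = {0, 1, 5, 11}  B2 = {1, 5, 8, 11}  B3 = {1, 8, 11, 13}  B4 = {1, 2, 8, 13}  B5 = {2, 8, 12, 13}  B6 = {2, 9, 12, 13}  B7 = {2, 7, 9, 12}  B8 = {4, 7, 9, 12}  B9 = {4, 7, 9, 10}  B10 = {3, 4, 7, 10}  B11 = {3, 4, 10, 14}  B12 = {3, 6, 10, 14}
Tree: B1–B2, B2–B3, B3–B4, B4–B5, B5–B6, B6–B7, B7–B8, B8–B9, B9–B10, B10–B11, B11–B12
Every bag has size at most 4, so the width is 4 − 1 = 3 and tw(G) ≤ 3. For the lower bound: the 4 vertex sets {0,5,11}, {1}, {8}, {2,9,12,13} are disjoint, each induces a connected subgraph, and every pair is joined by at least one edge of G. Contracting each set to a single vertex therefore yields K_{4} as a minor, and since treewidth is minor-monotone, tw(G) ≥ tw(K_{4}) = 3. Therefore the treewidth is 3.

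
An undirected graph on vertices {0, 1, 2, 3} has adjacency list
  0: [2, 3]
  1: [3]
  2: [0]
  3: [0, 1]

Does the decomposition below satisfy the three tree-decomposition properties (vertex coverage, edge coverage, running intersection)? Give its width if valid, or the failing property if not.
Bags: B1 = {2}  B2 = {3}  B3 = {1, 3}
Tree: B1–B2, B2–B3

A tree decomposition must satisfy three properties: every vertex lies in some bag; for every edge, both endpoints lie together in some bag; and for every vertex, the bags containing it form a connected subtree. Here vertex 0 appears in no bag, so the decomposition is invalid.

No — vertex 0 appears in no bag.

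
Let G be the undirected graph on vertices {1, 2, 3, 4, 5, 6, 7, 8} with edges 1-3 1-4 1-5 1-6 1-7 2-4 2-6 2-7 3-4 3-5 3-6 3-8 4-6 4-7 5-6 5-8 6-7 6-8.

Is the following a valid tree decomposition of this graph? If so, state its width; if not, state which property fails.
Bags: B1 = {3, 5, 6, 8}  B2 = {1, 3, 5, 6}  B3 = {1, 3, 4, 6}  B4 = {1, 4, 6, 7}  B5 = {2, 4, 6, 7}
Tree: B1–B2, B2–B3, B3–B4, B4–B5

Yes; width 3.

Checking the three conditions: (i) the bags cover all of {1, 2, 3, 4, 5, 6, 7, 8}; (ii) for each edge, some bag contains both endpoints; (iii) the bags containing any fixed vertex form a subtree. All hold, so the decomposition is valid with width 4 − 1 = 3.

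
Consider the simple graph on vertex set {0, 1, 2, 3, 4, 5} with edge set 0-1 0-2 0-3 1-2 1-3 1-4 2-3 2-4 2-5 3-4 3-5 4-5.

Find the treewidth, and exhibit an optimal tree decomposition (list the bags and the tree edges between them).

The largest bag has 4 vertices, giving width 3; this decomposition certifies tw(G) ≤ 3. Conversely, {0, 1, 2, 3} is a clique of size 4, and the vertices of any clique must share a bag in every tree decomposition; so some bag has ≥ 4 vertices and tw(G) ≥ 3. Combining the bounds, tw(G) = 3.

Treewidth 3.
Bags: B1 = {0, 1, 2, 3}  B2 = {1, 2, 3, 4}  B3 = {2, 3, 4, 5}
Tree: B1–B2, B2–B3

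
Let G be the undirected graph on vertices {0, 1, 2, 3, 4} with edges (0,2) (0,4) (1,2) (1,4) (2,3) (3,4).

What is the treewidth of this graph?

A width-2 tree decomposition is:
Bags: B1 = {2, 3, 4}  B2 = {0, 2, 4}  B3 = {1, 2, 4}
Tree: B1–B2, B2–B3
Every bag has size at most 3, so the width is 3 − 1 = 2 and tw(G) ≤ 2. Since 3–2–0–4–3 is a cycle in G, G is not acyclic. Forests are exactly the graphs of treewidth ≤ 1, so tw(G) ≥ 2. The upper and lower bounds meet at 2, so that is the treewidth.

2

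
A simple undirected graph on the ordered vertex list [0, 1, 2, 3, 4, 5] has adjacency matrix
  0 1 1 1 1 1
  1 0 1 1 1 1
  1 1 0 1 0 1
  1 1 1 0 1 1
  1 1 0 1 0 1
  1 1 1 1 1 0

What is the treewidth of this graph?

A width-4 tree decomposition is:
Bags: B1 = {0, 1, 2, 3, 5}  B2 = {0, 1, 3, 4, 5}
Tree: B1–B2
Each bag holds 5 vertices, so the decomposition has width 4, which upper-bounds the treewidth. Conversely, {0, 1, 2, 3, 5} is a clique of size 5, and the vertices of any clique must share a bag in every tree decomposition; so some bag has ≥ 5 vertices and tw(G) ≥ 4. Hence tw(G) = 4 exactly.

4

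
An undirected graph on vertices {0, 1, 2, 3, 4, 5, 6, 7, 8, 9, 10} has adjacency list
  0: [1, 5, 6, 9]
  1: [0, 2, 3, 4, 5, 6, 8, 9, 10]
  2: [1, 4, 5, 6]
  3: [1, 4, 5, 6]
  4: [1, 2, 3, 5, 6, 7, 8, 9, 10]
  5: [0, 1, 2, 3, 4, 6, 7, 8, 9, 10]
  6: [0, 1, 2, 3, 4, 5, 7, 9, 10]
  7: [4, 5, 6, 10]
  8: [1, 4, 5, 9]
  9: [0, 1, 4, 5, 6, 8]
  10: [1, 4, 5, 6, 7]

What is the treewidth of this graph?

4

A width-4 tree decomposition is:
Bags: B1 = {1, 4, 5, 8, 9}  B2 = {1, 4, 5, 6, 9}  B3 = {1, 4, 5, 6, 10}  B4 = {0, 1, 5, 6, 9}  B5 = {1, 3, 4, 5, 6}  B6 = {1, 2, 4, 5, 6}  B7 = {4, 5, 6, 7, 10}
Tree: B1–B2, B2–B3, B2–B4, B2–B5, B3–B6, B3–B7
The largest bag has 5 vertices, giving width 4; this decomposition certifies tw(G) ≤ 4. For the lower bound, the 5 vertices {0, 1, 5, 6, 9} are pairwise adjacent, and any tree decomposition puts a clique entirely inside one bag — forcing width ≥ 4. The upper and lower bounds meet at 4, so that is the treewidth.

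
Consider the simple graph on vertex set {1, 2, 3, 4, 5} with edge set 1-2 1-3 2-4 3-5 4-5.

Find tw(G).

A width-2 tree decomposition is:
Bags: B1 = {3, 4, 5}  B2 = {2, 3, 4}  B3 = {1, 2, 3}
Tree: B1–B2, B2–B3
Each bag holds 3 vertices, so the decomposition has width 2, which upper-bounds the treewidth. For the lower bound, G contains the cycle 3–5–4–2–1–3, so G is not a forest; only forests have treewidth ≤ 1, hence tw(G) ≥ 2. Therefore the treewidth is 2.

2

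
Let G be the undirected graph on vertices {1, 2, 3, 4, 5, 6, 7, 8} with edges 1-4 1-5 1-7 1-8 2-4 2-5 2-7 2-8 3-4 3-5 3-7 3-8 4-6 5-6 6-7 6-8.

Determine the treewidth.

4

A width-4 tree decomposition is:
Bags: B1 = {1, 2, 3, 6, 7}  B2 = {1, 2, 3, 4, 6}  B3 = {1, 2, 3, 6, 8}  B4 = {1, 2, 3, 5, 6}
Tree: B1–B2, B2–B3, B3–B4
The largest bag has 5 vertices, giving width 4; this decomposition certifies tw(G) ≤ 4. For the lower bound: the 5 vertex sets {2,7}, {3,4}, {6,8}, {1}, {5} are disjoint, each induces a connected subgraph, and every pair is joined by at least one edge of G. Contracting each set to a single vertex therefore yields K_{5} as a minor, and since treewidth is minor-monotone, tw(G) ≥ tw(K_{5}) = 4. Combining the bounds, tw(G) = 4.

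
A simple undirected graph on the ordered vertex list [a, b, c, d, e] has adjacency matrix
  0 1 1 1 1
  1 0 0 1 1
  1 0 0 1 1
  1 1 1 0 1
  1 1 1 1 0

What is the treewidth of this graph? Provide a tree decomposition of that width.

Every bag has size at most 4, so the width is 4 − 1 = 3 and tw(G) ≤ 3. For the lower bound, the 4 vertices {a, c, d, e} are pairwise adjacent, and any tree decomposition puts a clique entirely inside one bag — forcing width ≥ 3. The upper and lower bounds meet at 3, so that is the treewidth.

Treewidth 3.
Bags: B1 = {a, b, d, e}  B2 = {a, c, d, e}
Tree: B1–B2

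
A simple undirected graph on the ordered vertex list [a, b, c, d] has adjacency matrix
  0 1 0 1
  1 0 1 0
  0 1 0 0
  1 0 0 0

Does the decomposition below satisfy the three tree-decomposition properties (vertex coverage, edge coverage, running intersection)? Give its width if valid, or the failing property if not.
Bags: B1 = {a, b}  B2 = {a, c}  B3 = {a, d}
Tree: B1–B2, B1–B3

A tree decomposition must satisfy three properties: every vertex lies in some bag; for every edge, both endpoints lie together in some bag; and for every vertex, the bags containing it form a connected subtree. Here edge (b,c) lies in no bag, so the decomposition is invalid.

No — edge (b,c) lies in no bag.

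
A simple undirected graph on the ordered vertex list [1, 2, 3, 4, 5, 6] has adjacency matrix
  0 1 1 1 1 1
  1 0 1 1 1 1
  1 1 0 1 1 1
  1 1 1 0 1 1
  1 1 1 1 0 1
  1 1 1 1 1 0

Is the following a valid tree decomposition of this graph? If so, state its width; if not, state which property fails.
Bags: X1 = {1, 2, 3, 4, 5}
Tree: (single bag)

A tree decomposition must satisfy three properties: every vertex lies in some bag; for every edge, both endpoints lie together in some bag; and for every vertex, the bags containing it form a connected subtree. Here vertex 6 appears in no bag, so the decomposition is invalid.

No — vertex 6 appears in no bag.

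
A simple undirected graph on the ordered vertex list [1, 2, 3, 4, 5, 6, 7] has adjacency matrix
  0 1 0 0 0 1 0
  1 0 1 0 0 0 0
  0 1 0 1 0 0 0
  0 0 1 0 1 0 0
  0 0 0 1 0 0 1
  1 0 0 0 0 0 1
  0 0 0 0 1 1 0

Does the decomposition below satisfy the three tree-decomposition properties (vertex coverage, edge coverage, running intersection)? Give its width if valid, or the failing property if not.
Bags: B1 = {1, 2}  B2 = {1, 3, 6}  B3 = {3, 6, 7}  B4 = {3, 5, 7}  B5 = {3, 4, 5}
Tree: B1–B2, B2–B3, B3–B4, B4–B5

No — edge (3,2) lies in no bag.

A tree decomposition must satisfy three properties: every vertex lies in some bag; for every edge, both endpoints lie together in some bag; and for every vertex, the bags containing it form a connected subtree. Here edge (3,2) lies in no bag, so the decomposition is invalid.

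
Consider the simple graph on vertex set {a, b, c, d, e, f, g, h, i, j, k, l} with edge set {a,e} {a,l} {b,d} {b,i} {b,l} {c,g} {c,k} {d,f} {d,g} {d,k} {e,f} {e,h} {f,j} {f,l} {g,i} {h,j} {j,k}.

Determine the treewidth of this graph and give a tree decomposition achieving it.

Every bag has size at most 4, so the width is 4 − 1 = 3 and tw(G) ≤ 3. For the lower bound: the 4 vertex sets {c,g,i}, {k}, {d}, {b,f,j,l} are disjoint, each induces a connected subgraph, and every pair is joined by at least one edge of G. Contracting each set to a single vertex therefore yields K_{4} as a minor, and since treewidth is minor-monotone, tw(G) ≥ tw(K_{4}) = 3. Hence tw(G) = 3 exactly.

Treewidth 3.
Bags: B1 = {c, g, i, k}  B2 = {d, g, i, k}  B3 = {b, d, i, k}  B4 = {b, d, j, k}  B5 = {b, d, f, j}  B6 = {b, f, j, l}  B7 = {f, h, j, l}  B8 = {e, f, h, l}  B9 = {a, e, h, l}
Tree: B1–B2, B2–B3, B3–B4, B4–B5, B5–B6, B6–B7, B7–B8, B8–B9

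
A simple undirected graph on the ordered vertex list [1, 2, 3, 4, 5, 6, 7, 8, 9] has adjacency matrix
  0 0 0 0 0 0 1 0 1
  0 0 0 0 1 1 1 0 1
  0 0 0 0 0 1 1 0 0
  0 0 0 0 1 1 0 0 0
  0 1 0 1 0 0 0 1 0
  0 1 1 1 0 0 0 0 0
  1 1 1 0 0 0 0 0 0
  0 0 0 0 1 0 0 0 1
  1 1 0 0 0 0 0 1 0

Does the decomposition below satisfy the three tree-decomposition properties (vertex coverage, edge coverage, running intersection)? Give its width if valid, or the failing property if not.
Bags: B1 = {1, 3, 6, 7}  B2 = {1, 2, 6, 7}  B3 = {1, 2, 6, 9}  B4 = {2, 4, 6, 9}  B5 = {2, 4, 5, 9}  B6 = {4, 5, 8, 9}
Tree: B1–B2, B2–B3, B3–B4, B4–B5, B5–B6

Checking the three conditions: (i) the bags cover all of {1, 2, 3, 4, 5, 6, 7, 8, 9}; (ii) for each edge, some bag contains both endpoints; (iii) the bags containing any fixed vertex form a subtree. All hold, so the decomposition is valid with width 4 − 1 = 3.

Yes; width 3.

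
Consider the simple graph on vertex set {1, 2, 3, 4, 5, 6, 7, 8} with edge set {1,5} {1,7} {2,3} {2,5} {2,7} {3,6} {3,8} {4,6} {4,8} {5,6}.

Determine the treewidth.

A width-2 tree decomposition is:
Bags: B1 = {3, 4, 8}  B2 = {3, 4, 6}  B3 = {2, 3, 6}  B4 = {2, 5, 6}  B5 = {2, 5, 7}  B6 = {1, 5, 7}
Tree: B1–B2, B2–B3, B3–B4, B4–B5, B5–B6
The largest bag has 3 vertices, giving width 2; this decomposition certifies tw(G) ≤ 2. Since 8–4–6–3–8 is a cycle in G, G is not acyclic. Forests are exactly the graphs of treewidth ≤ 1, so tw(G) ≥ 2. The upper and lower bounds meet at 2, so that is the treewidth.

2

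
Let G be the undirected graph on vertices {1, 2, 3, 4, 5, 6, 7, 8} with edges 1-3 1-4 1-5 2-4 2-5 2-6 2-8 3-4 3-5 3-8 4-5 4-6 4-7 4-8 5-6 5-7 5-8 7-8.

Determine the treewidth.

A width-3 tree decomposition is:
Bags: B1 = {2, 4, 5, 8}  B2 = {3, 4, 5, 8}  B3 = {2, 4, 5, 6}  B4 = {4, 5, 7, 8}  B5 = {1, 3, 4, 5}
Tree: B1–B2, B1–B3, B1–B4, B2–B5
Every bag has size at most 4, so the width is 4 − 1 = 3 and tw(G) ≤ 3. Conversely, {2, 4, 5, 8} is a clique of size 4, and the vertices of any clique must share a bag in every tree decomposition; so some bag has ≥ 4 vertices and tw(G) ≥ 3. The upper and lower bounds meet at 3, so that is the treewidth.

3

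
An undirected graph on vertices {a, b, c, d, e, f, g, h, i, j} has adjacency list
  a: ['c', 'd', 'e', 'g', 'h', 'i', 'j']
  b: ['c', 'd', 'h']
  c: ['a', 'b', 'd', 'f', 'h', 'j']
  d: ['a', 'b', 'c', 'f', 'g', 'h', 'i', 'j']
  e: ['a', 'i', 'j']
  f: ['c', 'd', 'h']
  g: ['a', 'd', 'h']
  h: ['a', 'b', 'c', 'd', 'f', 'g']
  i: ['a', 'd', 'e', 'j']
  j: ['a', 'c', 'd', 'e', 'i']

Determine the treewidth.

3

A width-3 tree decomposition is:
Bags: B1 = {a, c, d, j}  B2 = {a, d, i, j}  B3 = {a, c, d, h}  B4 = {b, c, d, h}  B5 = {a, e, i, j}  B6 = {a, d, g, h}  B7 = {c, d, f, h}
Tree: B1–B2, B1–B3, B3–B4, B2–B5, B3–B6, B3–B7
The largest bag has 4 vertices, giving width 3; this decomposition certifies tw(G) ≤ 3. Conversely, {a, c, d, j} is a clique of size 4, and the vertices of any clique must share a bag in every tree decomposition; so some bag has ≥ 4 vertices and tw(G) ≥ 3. Combining the bounds, tw(G) = 3.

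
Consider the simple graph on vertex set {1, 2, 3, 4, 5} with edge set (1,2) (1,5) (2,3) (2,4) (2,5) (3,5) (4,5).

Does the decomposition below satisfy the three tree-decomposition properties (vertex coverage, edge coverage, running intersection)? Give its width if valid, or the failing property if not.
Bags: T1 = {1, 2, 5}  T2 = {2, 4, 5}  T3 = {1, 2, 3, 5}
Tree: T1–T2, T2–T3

A tree decomposition must satisfy three properties: every vertex lies in some bag; for every edge, both endpoints lie together in some bag; and for every vertex, the bags containing it form a connected subtree. Here bags containing vertex 1 are not connected in the tree, so the decomposition is invalid.

No — bags containing vertex 1 are not connected in the tree.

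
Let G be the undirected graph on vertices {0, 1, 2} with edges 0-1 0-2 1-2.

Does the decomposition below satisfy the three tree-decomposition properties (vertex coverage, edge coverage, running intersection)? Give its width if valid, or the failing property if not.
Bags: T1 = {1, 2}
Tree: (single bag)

A tree decomposition must satisfy three properties: every vertex lies in some bag; for every edge, both endpoints lie together in some bag; and for every vertex, the bags containing it form a connected subtree. Here vertex 0 appears in no bag, so the decomposition is invalid.

No — vertex 0 appears in no bag.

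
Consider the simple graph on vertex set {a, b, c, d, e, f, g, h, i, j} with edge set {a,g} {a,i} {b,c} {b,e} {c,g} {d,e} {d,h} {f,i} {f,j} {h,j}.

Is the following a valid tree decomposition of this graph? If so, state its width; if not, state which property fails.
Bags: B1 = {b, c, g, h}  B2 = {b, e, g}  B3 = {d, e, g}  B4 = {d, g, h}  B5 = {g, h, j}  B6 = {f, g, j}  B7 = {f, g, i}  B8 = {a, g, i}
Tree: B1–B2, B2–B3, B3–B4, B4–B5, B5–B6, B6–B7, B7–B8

A tree decomposition must satisfy three properties: every vertex lies in some bag; for every edge, both endpoints lie together in some bag; and for every vertex, the bags containing it form a connected subtree. Here bags containing vertex h are not connected in the tree, so the decomposition is invalid.

No — bags containing vertex h are not connected in the tree.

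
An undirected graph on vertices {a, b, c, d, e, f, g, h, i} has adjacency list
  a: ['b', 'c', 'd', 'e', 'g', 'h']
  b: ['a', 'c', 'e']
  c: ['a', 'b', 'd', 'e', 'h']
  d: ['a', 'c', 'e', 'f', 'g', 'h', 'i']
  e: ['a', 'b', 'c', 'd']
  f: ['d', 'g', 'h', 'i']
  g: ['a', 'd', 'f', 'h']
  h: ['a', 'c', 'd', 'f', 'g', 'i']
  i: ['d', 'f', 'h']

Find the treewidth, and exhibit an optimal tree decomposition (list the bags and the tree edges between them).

Treewidth 3.
One optimal decomposition is:
Bags: B1 = {a, d, g, h}  B2 = {d, f, g, h}  B3 = {d, f, h, i}  B4 = {a, c, d, h}  B5 = {a, c, d, e}  B6 = {a, b, c, e}
Tree: B1–B2, B2–B3, B1–B4, B4–B5, B5–B6

Each bag holds 4 vertices, so the decomposition has width 3, which upper-bounds the treewidth. For the lower bound, the 4 vertices {a, c, d, e} are pairwise adjacent, and any tree decomposition puts a clique entirely inside one bag — forcing width ≥ 3. Combining the bounds, tw(G) = 3.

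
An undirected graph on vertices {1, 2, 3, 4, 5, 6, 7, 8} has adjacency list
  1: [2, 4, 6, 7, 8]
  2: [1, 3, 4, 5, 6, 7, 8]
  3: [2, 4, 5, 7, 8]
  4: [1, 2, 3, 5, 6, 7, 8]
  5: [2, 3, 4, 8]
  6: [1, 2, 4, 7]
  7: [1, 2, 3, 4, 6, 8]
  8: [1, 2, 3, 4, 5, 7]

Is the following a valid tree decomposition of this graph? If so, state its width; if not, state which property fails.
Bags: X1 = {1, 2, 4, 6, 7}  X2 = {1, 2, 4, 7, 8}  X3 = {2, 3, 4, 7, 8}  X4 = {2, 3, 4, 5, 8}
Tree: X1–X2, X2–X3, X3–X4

Yes; width 4.

Checking the three conditions: (i) the bags cover all of {1, 2, 3, 4, 5, 6, 7, 8}; (ii) for each edge, some bag contains both endpoints; (iii) the bags containing any fixed vertex form a subtree. All hold, so the decomposition is valid with width 5 − 1 = 4.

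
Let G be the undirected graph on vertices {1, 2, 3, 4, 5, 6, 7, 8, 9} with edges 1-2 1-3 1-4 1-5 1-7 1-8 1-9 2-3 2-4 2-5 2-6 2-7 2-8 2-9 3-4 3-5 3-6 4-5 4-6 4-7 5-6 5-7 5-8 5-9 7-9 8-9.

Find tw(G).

4

A width-4 tree decomposition is:
Bags: B1 = {1, 2, 5, 7, 9}  B2 = {1, 2, 4, 5, 7}  B3 = {1, 2, 5, 8, 9}  B4 = {1, 2, 3, 4, 5}  B5 = {2, 3, 4, 5, 6}
Tree: B1–B2, B1–B3, B2–B4, B4–B5
The largest bag has 5 vertices, giving width 4; this decomposition certifies tw(G) ≤ 4. Conversely, {1, 2, 5, 8, 9} is a clique of size 5, and the vertices of any clique must share a bag in every tree decomposition; so some bag has ≥ 5 vertices and tw(G) ≥ 4. Hence tw(G) = 4 exactly.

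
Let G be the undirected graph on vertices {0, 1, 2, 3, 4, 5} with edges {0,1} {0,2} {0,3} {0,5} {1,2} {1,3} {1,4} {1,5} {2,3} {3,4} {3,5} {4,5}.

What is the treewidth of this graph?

A width-3 tree decomposition is:
Bags: B1 = {0, 1, 2, 3}  B2 = {0, 1, 3, 5}  B3 = {1, 3, 4, 5}
Tree: B1–B2, B2–B3
The largest bag has 4 vertices, giving width 3; this decomposition certifies tw(G) ≤ 3. For the lower bound, the 4 vertices {0, 1, 2, 3} are pairwise adjacent, and any tree decomposition puts a clique entirely inside one bag — forcing width ≥ 3. Therefore the treewidth is 3.

3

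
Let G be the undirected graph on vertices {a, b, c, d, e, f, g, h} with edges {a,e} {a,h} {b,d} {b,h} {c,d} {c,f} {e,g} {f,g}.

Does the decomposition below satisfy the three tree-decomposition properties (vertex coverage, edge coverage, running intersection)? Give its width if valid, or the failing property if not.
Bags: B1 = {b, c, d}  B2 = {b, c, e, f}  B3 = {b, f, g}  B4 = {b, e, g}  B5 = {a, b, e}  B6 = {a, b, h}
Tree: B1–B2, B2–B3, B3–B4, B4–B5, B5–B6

No — bags containing vertex e are not connected in the tree.

A tree decomposition must satisfy three properties: every vertex lies in some bag; for every edge, both endpoints lie together in some bag; and for every vertex, the bags containing it form a connected subtree. Here bags containing vertex e are not connected in the tree, so the decomposition is invalid.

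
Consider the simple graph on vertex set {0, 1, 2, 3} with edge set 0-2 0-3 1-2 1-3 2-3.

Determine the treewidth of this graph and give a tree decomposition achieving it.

Treewidth 2.
One such decomposition:
Bags: B1 = {0, 2, 3}  B2 = {1, 2, 3}
Tree: B1–B2

The largest bag has 3 vertices, giving width 2; this decomposition certifies tw(G) ≤ 2. Conversely, {0, 2, 3} is a clique of size 3, and the vertices of any clique must share a bag in every tree decomposition; so some bag has ≥ 3 vertices and tw(G) ≥ 2. Therefore the treewidth is 2.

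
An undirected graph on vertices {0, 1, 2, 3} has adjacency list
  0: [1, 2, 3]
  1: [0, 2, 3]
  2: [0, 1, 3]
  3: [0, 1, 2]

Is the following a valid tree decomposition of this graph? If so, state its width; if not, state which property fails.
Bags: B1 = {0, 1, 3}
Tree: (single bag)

No — vertex 2 appears in no bag.

A tree decomposition must satisfy three properties: every vertex lies in some bag; for every edge, both endpoints lie together in some bag; and for every vertex, the bags containing it form a connected subtree. Here vertex 2 appears in no bag, so the decomposition is invalid.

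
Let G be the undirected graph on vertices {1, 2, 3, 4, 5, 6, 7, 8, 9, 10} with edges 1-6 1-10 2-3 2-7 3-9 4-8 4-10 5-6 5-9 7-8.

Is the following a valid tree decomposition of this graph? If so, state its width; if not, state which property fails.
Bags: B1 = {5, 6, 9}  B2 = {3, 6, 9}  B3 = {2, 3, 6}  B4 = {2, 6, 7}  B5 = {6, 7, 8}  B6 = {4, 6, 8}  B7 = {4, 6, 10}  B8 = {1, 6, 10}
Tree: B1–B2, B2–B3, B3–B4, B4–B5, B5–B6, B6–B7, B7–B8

Every vertex of G appears in some bag (union = {1, 2, 3, 4, 5, 6, 7, 8, 9, 10}); every edge is covered by a bag; and for each vertex v the set of bags containing v is connected in the bag tree. The decomposition is therefore valid. The largest bag has 3 vertices, so the width is 2.

Yes; width 2.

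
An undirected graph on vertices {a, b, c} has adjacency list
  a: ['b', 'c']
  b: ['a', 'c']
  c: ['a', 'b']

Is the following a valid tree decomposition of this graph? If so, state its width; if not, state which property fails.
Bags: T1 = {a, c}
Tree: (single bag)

No — vertex b appears in no bag.

A tree decomposition must satisfy three properties: every vertex lies in some bag; for every edge, both endpoints lie together in some bag; and for every vertex, the bags containing it form a connected subtree. Here vertex b appears in no bag, so the decomposition is invalid.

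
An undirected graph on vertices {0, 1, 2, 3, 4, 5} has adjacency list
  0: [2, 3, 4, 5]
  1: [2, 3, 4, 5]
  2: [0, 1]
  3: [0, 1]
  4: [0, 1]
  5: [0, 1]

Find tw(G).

A width-2 tree decomposition is:
Bags: B1 = {0, 1, 3}  B2 = {0, 1, 5}  B3 = {0, 1, 4}  B4 = {0, 1, 2}
Tree: B1–B2, B2–B3, B3–B4
Each bag holds 3 vertices, so the decomposition has width 2, which upper-bounds the treewidth. For the lower bound, G contains the cycle 0–3–1–5–0, so G is not a forest; only forests have treewidth ≤ 1, hence tw(G) ≥ 2. Therefore the treewidth is 2.

2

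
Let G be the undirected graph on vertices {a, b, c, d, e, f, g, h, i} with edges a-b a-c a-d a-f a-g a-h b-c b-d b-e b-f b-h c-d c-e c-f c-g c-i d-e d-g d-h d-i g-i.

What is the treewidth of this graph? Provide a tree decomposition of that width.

Treewidth 3.
One optimal decomposition is:
Bags: B1 = {a, b, c, d}  B2 = {a, b, c, f}  B3 = {a, b, d, h}  B4 = {a, c, d, g}  B5 = {c, d, g, i}  B6 = {b, c, d, e}
Tree: B1–B2, B1–B3, B1–B4, B4–B5, B1–B6

The largest bag has 4 vertices, giving width 3; this decomposition certifies tw(G) ≤ 3. On the other hand G contains the 4-clique {a, b, d, h}. A clique must lie in a single bag of any decomposition, so no decomposition can have width below 3. The upper and lower bounds meet at 3, so that is the treewidth.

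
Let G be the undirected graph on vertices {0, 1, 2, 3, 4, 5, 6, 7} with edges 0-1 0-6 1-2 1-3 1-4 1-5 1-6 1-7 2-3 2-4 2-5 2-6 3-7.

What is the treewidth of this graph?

A width-2 tree decomposition is:
Bags: B1 = {1, 2, 6}  B2 = {1, 2, 3}  B3 = {1, 2, 4}  B4 = {1, 3, 7}  B5 = {0, 1, 6}  B6 = {1, 2, 5}
Tree: B1–B2, B1–B3, B2–B4, B1–B5, B2–B6
The largest bag has 3 vertices, giving width 2; this decomposition certifies tw(G) ≤ 2. For the lower bound, the 3 vertices {0, 1, 6} are pairwise adjacent, and any tree decomposition puts a clique entirely inside one bag — forcing width ≥ 2. Therefore the treewidth is 2.

2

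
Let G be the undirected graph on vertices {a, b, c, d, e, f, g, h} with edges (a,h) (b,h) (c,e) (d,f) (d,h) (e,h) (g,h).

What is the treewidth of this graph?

1

A width-1 tree decomposition is:
Bags: B1 = {a, h}  B2 = {b, h}  B3 = {g, h}  B4 = {d, h}  B5 = {e, h}  B6 = {d, f}  B7 = {c, e}
Tree: B1–B2, B2–B3, B3–B4, B3–B5, B4–B6, B5–B7
The largest bag has 2 vertices, giving width 1; this decomposition certifies tw(G) ≤ 1. Any graph with an edge has treewidth ≥ 1, and G has the edge h–a. Combining the bounds, tw(G) = 1.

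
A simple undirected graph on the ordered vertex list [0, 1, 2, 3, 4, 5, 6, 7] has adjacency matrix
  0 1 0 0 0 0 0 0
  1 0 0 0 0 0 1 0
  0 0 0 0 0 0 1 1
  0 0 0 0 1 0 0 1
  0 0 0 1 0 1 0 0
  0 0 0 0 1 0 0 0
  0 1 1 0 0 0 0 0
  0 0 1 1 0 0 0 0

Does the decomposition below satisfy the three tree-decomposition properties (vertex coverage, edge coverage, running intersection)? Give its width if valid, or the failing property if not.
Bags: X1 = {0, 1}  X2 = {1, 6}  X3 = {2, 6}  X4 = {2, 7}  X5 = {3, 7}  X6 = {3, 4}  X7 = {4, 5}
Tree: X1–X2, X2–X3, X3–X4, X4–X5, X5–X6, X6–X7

Yes; width 1.

Vertex coverage: the bags together contain {0, 1, 2, 3, 4, 5, 6, 7}, the full vertex set. Edge coverage: each edge of G has both endpoints in at least one bag. Running intersection: for every vertex, the bags containing it form a connected subtree. All three properties hold, so this is a valid tree decomposition of width max|bag| − 1 = 1, and hence tw(G) ≤ 1.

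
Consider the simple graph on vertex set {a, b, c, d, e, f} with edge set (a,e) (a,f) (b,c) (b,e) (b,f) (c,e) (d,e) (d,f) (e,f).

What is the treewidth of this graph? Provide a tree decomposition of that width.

Treewidth 2.
Bags: B1 = {a, e, f}  B2 = {d, e, f}  B3 = {b, e, f}  B4 = {b, c, e}
Tree: B1–B2, B1–B3, B3–B4

The largest bag has 3 vertices, giving width 2; this decomposition certifies tw(G) ≤ 2. On the other hand G contains the 3-clique {b, c, e}. A clique must lie in a single bag of any decomposition, so no decomposition can have width below 2. Therefore the treewidth is 2.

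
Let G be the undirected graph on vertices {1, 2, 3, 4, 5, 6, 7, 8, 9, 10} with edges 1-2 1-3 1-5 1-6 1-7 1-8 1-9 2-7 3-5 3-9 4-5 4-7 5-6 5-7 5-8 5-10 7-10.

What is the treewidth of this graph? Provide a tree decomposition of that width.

Each bag holds 3 vertices, so the decomposition has width 2, which upper-bounds the treewidth. Conversely, {1, 3, 9} is a clique of size 3, and the vertices of any clique must share a bag in every tree decomposition; so some bag has ≥ 3 vertices and tw(G) ≥ 2. Hence tw(G) = 2 exactly.

Treewidth 2.
One such decomposition:
Bags: B1 = {1, 5, 7}  B2 = {1, 2, 7}  B3 = {1, 5, 8}  B4 = {4, 5, 7}  B5 = {1, 5, 6}  B6 = {5, 7, 10}  B7 = {1, 3, 5}  B8 = {1, 3, 9}
Tree: B1–B2, B1–B3, B1–B4, B1–B5, B4–B6, B3–B7, B7–B8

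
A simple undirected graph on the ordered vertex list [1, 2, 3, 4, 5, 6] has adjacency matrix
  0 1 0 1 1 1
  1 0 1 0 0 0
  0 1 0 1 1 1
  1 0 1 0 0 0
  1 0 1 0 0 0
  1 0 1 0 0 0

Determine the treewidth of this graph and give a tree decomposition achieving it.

Treewidth 2.
One optimal decomposition is:
Bags: B1 = {1, 3, 5}  B2 = {1, 3, 6}  B3 = {1, 2, 3}  B4 = {1, 3, 4}
Tree: B1–B2, B2–B3, B3–B4

The largest bag has 3 vertices, giving width 2; this decomposition certifies tw(G) ≤ 2. The edges 5–3–6–1–5 form a cycle, so G is not a tree and its treewidth is at least 2. Combining the bounds, tw(G) = 2.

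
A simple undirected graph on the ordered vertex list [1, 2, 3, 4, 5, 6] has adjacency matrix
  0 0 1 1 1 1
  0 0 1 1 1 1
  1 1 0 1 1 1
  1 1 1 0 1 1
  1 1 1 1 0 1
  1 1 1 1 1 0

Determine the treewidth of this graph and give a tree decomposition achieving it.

Treewidth 4.
One such decomposition:
Bags: B1 = {2, 3, 4, 5, 6}  B2 = {1, 3, 4, 5, 6}
Tree: B1–B2

Each bag holds 5 vertices, so the decomposition has width 4, which upper-bounds the treewidth. On the other hand G contains the 5-clique {1, 3, 4, 5, 6}. A clique must lie in a single bag of any decomposition, so no decomposition can have width below 4. Combining the bounds, tw(G) = 4.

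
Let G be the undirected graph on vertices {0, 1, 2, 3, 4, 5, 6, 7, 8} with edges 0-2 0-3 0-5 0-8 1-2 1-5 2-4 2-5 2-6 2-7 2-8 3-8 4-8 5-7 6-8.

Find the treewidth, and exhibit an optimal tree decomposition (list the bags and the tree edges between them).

Treewidth 2.
One optimal decomposition is:
Bags: B1 = {0, 2, 8}  B2 = {2, 6, 8}  B3 = {2, 4, 8}  B4 = {0, 2, 5}  B5 = {2, 5, 7}  B6 = {0, 3, 8}  B7 = {1, 2, 5}
Tree: B1–B2, B1–B3, B1–B4, B4–B5, B1–B6, B4–B7

Each bag holds 3 vertices, so the decomposition has width 2, which upper-bounds the treewidth. Conversely, {0, 2, 8} is a clique of size 3, and the vertices of any clique must share a bag in every tree decomposition; so some bag has ≥ 3 vertices and tw(G) ≥ 2. Combining the bounds, tw(G) = 2.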